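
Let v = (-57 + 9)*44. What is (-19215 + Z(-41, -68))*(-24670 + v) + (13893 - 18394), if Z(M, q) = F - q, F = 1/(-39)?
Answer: 19998854449/39 ≈ 5.1279e+8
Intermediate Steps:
F = -1/39 ≈ -0.025641
Z(M, q) = -1/39 - q
v = -2112 (v = -48*44 = -2112)
(-19215 + Z(-41, -68))*(-24670 + v) + (13893 - 18394) = (-19215 + (-1/39 - 1*(-68)))*(-24670 - 2112) + (13893 - 18394) = (-19215 + (-1/39 + 68))*(-26782) - 4501 = (-19215 + 2651/39)*(-26782) - 4501 = -746734/39*(-26782) - 4501 = 19999029988/39 - 4501 = 19998854449/39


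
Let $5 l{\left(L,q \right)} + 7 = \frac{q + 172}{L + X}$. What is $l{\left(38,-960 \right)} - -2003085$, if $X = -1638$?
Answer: $\frac{4006167397}{2000} \approx 2.0031 \cdot 10^{6}$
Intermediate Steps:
$l{\left(L,q \right)} = - \frac{7}{5} + \frac{172 + q}{5 \left(-1638 + L\right)}$ ($l{\left(L,q \right)} = - \frac{7}{5} + \frac{\left(q + 172\right) \frac{1}{L - 1638}}{5} = - \frac{7}{5} + \frac{\left(172 + q\right) \frac{1}{-1638 + L}}{5} = - \frac{7}{5} + \frac{\frac{1}{-1638 + L} \left(172 + q\right)}{5} = - \frac{7}{5} + \frac{172 + q}{5 \left(-1638 + L\right)}$)
$l{\left(38,-960 \right)} - -2003085 = \frac{11638 - 960 - 266}{5 \left(-1638 + 38\right)} - -2003085 = \frac{11638 - 960 - 266}{5 \left(-1600\right)} + 2003085 = \frac{1}{5} \left(- \frac{1}{1600}\right) 10412 + 2003085 = - \frac{2603}{2000} + 2003085 = \frac{4006167397}{2000}$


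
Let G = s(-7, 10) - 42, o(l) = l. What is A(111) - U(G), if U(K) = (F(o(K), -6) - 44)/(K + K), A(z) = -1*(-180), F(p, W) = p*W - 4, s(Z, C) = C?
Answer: 729/4 ≈ 182.25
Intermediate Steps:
F(p, W) = -4 + W*p (F(p, W) = W*p - 4 = -4 + W*p)
G = -32 (G = 10 - 42 = -32)
A(z) = 180
U(K) = (-48 - 6*K)/(2*K) (U(K) = ((-4 - 6*K) - 44)/(K + K) = (-48 - 6*K)/((2*K)) = (-48 - 6*K)*(1/(2*K)) = (-48 - 6*K)/(2*K))
A(111) - U(G) = 180 - (-3 - 24/(-32)) = 180 - (-3 - 24*(-1/32)) = 180 - (-3 + ¾) = 180 - 1*(-9/4) = 180 + 9/4 = 729/4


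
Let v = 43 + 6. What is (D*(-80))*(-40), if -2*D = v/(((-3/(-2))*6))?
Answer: -78400/9 ≈ -8711.1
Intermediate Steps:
v = 49
D = -49/18 (D = -49/(2*((-3/(-2))*6)) = -49/(2*(-½*(-3)*6)) = -49/(2*((3/2)*6)) = -49/(2*9) = -½*49/9 = -49/18 ≈ -2.7222)
(D*(-80))*(-40) = -49/18*(-80)*(-40) = (1960/9)*(-40) = -78400/9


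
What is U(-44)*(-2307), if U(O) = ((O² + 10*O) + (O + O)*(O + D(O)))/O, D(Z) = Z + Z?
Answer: 687486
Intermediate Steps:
D(Z) = 2*Z
U(O) = (7*O² + 10*O)/O (U(O) = ((O² + 10*O) + (O + O)*(O + 2*O))/O = ((O² + 10*O) + (2*O)*(3*O))/O = ((O² + 10*O) + 6*O²)/O = (7*O² + 10*O)/O)
U(-44)*(-2307) = (10 + 7*(-44))*(-2307) = (10 - 308)*(-2307) = -298*(-2307) = 687486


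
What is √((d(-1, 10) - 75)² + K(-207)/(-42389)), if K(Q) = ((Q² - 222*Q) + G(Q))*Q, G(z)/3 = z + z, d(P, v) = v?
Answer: 2*√3950804083/1843 ≈ 68.210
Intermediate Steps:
G(z) = 6*z (G(z) = 3*(z + z) = 3*(2*z) = 6*z)
K(Q) = Q*(Q² - 216*Q) (K(Q) = ((Q² - 222*Q) + 6*Q)*Q = (Q² - 216*Q)*Q = Q*(Q² - 216*Q))
√((d(-1, 10) - 75)² + K(-207)/(-42389)) = √((10 - 75)² + ((-207)²*(-216 - 207))/(-42389)) = √((-65)² + (42849*(-423))*(-1/42389)) = √(4225 - 18125127*(-1/42389)) = √(4225 + 788049/1843) = √(8574724/1843) = 2*√3950804083/1843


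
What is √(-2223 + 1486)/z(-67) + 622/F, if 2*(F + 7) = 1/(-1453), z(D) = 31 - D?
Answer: -1807532/20343 + I*√737/98 ≈ -88.853 + 0.27702*I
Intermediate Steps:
F = -20343/2906 (F = -7 + (½)/(-1453) = -7 + (½)*(-1/1453) = -7 - 1/2906 = -20343/2906 ≈ -7.0003)
√(-2223 + 1486)/z(-67) + 622/F = √(-2223 + 1486)/(31 - 1*(-67)) + 622/(-20343/2906) = √(-737)/(31 + 67) + 622*(-2906/20343) = (I*√737)/98 - 1807532/20343 = (I*√737)*(1/98) - 1807532/20343 = I*√737/98 - 1807532/20343 = -1807532/20343 + I*√737/98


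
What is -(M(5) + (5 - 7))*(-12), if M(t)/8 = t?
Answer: 456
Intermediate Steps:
M(t) = 8*t
-(M(5) + (5 - 7))*(-12) = -(8*5 + (5 - 7))*(-12) = -(40 - 2)*(-12) = -38*(-12) = -1*(-456) = 456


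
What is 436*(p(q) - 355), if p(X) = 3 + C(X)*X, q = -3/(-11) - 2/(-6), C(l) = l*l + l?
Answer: -5506080064/35937 ≈ -1.5321e+5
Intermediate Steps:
C(l) = l + l**2 (C(l) = l**2 + l = l + l**2)
q = 20/33 (q = -3*(-1/11) - 2*(-1/6) = 3/11 + 1/3 = 20/33 ≈ 0.60606)
p(X) = 3 + X**2*(1 + X) (p(X) = 3 + (X*(1 + X))*X = 3 + X**2*(1 + X))
436*(p(q) - 355) = 436*((3 + (20/33)**2*(1 + 20/33)) - 355) = 436*((3 + (400/1089)*(53/33)) - 355) = 436*((3 + 21200/35937) - 355) = 436*(129011/35937 - 355) = 436*(-12628624/35937) = -5506080064/35937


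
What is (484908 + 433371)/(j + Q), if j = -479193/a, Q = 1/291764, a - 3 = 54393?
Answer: -607242389294574/5825467169 ≈ -1.0424e+5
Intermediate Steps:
a = 54396 (a = 3 + 54393 = 54396)
Q = 1/291764 ≈ 3.4274e-6
j = -159731/18132 (j = -479193/54396 = -479193*1/54396 = -159731/18132 ≈ -8.8093)
(484908 + 433371)/(j + Q) = (484908 + 433371)/(-159731/18132 + 1/291764) = 918279/(-5825467169/661283106) = 918279*(-661283106/5825467169) = -607242389294574/5825467169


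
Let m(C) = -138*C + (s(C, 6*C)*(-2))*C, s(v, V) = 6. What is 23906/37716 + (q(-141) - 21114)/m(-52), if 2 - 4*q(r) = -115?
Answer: -202921877/98061600 ≈ -2.0693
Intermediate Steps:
q(r) = 117/4 (q(r) = 1/2 - 1/4*(-115) = 1/2 + 115/4 = 117/4)
m(C) = -150*C (m(C) = -138*C + (6*(-2))*C = -138*C - 12*C = -150*C)
23906/37716 + (q(-141) - 21114)/m(-52) = 23906/37716 + (117/4 - 21114)/((-150*(-52))) = 23906*(1/37716) - 84339/4/7800 = 11953/18858 - 84339/4*1/7800 = 11953/18858 - 28113/10400 = -202921877/98061600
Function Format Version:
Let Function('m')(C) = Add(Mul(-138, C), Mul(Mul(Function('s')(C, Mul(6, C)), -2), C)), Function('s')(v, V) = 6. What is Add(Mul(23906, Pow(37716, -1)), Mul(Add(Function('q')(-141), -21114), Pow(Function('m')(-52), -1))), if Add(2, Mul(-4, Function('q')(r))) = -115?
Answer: Rational(-202921877, 98061600) ≈ -2.0693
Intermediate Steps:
Function('q')(r) = Rational(117, 4) (Function('q')(r) = Add(Rational(1, 2), Mul(Rational(-1, 4), -115)) = Add(Rational(1, 2), Rational(115, 4)) = Rational(117, 4))
Function('m')(C) = Mul(-150, C) (Function('m')(C) = Add(Mul(-138, C), Mul(Mul(6, -2), C)) = Add(Mul(-138, C), Mul(-12, C)) = Mul(-150, C))
Add(Mul(23906, Pow(37716, -1)), Mul(Add(Function('q')(-141), -21114), Pow(Function('m')(-52), -1))) = Add(Mul(23906, Pow(37716, -1)), Mul(Add(Rational(117, 4), -21114), Pow(Mul(-150, -52), -1))) = Add(Mul(23906, Rational(1, 37716)), Mul(Rational(-84339, 4), Pow(7800, -1))) = Add(Rational(11953, 18858), Mul(Rational(-84339, 4), Rational(1, 7800))) = Add(Rational(11953, 18858), Rational(-28113, 10400)) = Rational(-202921877, 98061600)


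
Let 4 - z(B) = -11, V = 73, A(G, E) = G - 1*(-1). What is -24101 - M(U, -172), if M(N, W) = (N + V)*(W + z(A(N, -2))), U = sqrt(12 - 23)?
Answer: -12640 + 157*I*sqrt(11) ≈ -12640.0 + 520.71*I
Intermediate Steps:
A(G, E) = 1 + G (A(G, E) = G + 1 = 1 + G)
U = I*sqrt(11) (U = sqrt(-11) = I*sqrt(11) ≈ 3.3166*I)
z(B) = 15 (z(B) = 4 - 1*(-11) = 4 + 11 = 15)
M(N, W) = (15 + W)*(73 + N) (M(N, W) = (N + 73)*(W + 15) = (73 + N)*(15 + W) = (15 + W)*(73 + N))
-24101 - M(U, -172) = -24101 - (1095 + 15*(I*sqrt(11)) + 73*(-172) + (I*sqrt(11))*(-172)) = -24101 - (1095 + 15*I*sqrt(11) - 12556 - 172*I*sqrt(11)) = -24101 - (-11461 - 157*I*sqrt(11)) = -24101 + (11461 + 157*I*sqrt(11)) = -12640 + 157*I*sqrt(11)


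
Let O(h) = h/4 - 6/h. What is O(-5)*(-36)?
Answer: 9/5 ≈ 1.8000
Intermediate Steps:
O(h) = -6/h + h/4 (O(h) = h*(¼) - 6/h = h/4 - 6/h = -6/h + h/4)
O(-5)*(-36) = (-6/(-5) + (¼)*(-5))*(-36) = (-6*(-⅕) - 5/4)*(-36) = (6/5 - 5/4)*(-36) = -1/20*(-36) = 9/5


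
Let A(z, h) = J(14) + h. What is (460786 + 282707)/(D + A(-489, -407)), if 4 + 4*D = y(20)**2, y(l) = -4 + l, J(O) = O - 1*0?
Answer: -247831/110 ≈ -2253.0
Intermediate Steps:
J(O) = O (J(O) = O + 0 = O)
A(z, h) = 14 + h
D = 63 (D = -1 + (-4 + 20)**2/4 = -1 + (1/4)*16**2 = -1 + (1/4)*256 = -1 + 64 = 63)
(460786 + 282707)/(D + A(-489, -407)) = (460786 + 282707)/(63 + (14 - 407)) = 743493/(63 - 393) = 743493/(-330) = 743493*(-1/330) = -247831/110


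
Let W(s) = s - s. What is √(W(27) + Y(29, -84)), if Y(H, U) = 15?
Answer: √15 ≈ 3.8730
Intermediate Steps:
W(s) = 0
√(W(27) + Y(29, -84)) = √(0 + 15) = √15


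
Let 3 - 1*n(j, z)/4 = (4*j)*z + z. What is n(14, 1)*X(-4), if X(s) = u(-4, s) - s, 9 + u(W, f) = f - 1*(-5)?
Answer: 864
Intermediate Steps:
u(W, f) = -4 + f (u(W, f) = -9 + (f - 1*(-5)) = -9 + (f + 5) = -9 + (5 + f) = -4 + f)
n(j, z) = 12 - 4*z - 16*j*z (n(j, z) = 12 - 4*((4*j)*z + z) = 12 - 4*(4*j*z + z) = 12 - 4*(z + 4*j*z) = 12 + (-4*z - 16*j*z) = 12 - 4*z - 16*j*z)
X(s) = -4 (X(s) = (-4 + s) - s = -4)
n(14, 1)*X(-4) = (12 - 4*1 - 16*14*1)*(-4) = (12 - 4 - 224)*(-4) = -216*(-4) = 864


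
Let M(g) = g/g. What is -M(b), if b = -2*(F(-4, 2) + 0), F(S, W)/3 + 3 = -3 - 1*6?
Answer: -1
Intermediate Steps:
F(S, W) = -36 (F(S, W) = -9 + 3*(-3 - 1*6) = -9 + 3*(-3 - 6) = -9 + 3*(-9) = -9 - 27 = -36)
b = 72 (b = -2*(-36 + 0) = -2*(-36) = 72)
M(g) = 1
-M(b) = -1*1 = -1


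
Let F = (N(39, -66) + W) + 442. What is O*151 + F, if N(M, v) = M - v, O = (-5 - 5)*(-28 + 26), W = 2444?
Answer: 6011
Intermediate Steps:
O = 20 (O = -10*(-2) = 20)
F = 2991 (F = ((39 - 1*(-66)) + 2444) + 442 = ((39 + 66) + 2444) + 442 = (105 + 2444) + 442 = 2549 + 442 = 2991)
O*151 + F = 20*151 + 2991 = 3020 + 2991 = 6011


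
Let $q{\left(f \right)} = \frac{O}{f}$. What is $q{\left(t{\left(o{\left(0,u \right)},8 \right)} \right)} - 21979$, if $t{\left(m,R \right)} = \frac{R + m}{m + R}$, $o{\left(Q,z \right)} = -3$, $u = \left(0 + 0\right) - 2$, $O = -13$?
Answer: $-21992$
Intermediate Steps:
$u = -2$ ($u = 0 - 2 = -2$)
$t{\left(m,R \right)} = 1$ ($t{\left(m,R \right)} = \frac{R + m}{R + m} = 1$)
$q{\left(f \right)} = - \frac{13}{f}$
$q{\left(t{\left(o{\left(0,u \right)},8 \right)} \right)} - 21979 = - \frac{13}{1} - 21979 = \left(-13\right) 1 - 21979 = -13 - 21979 = -21992$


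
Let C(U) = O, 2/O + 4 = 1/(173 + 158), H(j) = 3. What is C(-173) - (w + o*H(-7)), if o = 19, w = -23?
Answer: -45644/1323 ≈ -34.500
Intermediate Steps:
O = -662/1323 (O = 2/(-4 + 1/(173 + 158)) = 2/(-4 + 1/331) = 2/(-1323/331) = 2*(-331/1323) = -662/1323 ≈ -0.50038)
C(U) = -662/1323
C(-173) - (w + o*H(-7)) = -662/1323 - (-23 + 19*3) = -662/1323 - (-23 + 57) = -662/1323 - 1*34 = -662/1323 - 34 = -45644/1323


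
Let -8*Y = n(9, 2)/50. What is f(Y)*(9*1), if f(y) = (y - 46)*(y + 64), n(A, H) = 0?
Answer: -26496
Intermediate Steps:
Y = 0 (Y = -0/50 = -⅛*0 = 0)
f(y) = (-46 + y)*(64 + y)
f(Y)*(9*1) = (-2944 + 0² + 18*0)*(9*1) = (-2944 + 0 + 0)*9 = -2944*9 = -26496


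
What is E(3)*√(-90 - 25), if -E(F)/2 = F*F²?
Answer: -54*I*√115 ≈ -579.09*I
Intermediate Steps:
E(F) = -2*F³ (E(F) = -2*F*F² = -2*F³)
E(3)*√(-90 - 25) = (-2*3³)*√(-90 - 25) = (-2*27)*√(-115) = -54*I*√115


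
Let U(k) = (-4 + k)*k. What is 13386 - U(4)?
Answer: 13386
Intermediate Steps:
U(k) = k*(-4 + k)
13386 - U(4) = 13386 - 4*(-4 + 4) = 13386 - 4*0 = 13386 - 1*0 = 13386 + 0 = 13386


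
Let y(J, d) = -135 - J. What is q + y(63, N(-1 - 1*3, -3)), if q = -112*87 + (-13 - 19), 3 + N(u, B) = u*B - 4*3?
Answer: -9974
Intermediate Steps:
N(u, B) = -15 + B*u (N(u, B) = -3 + (u*B - 4*3) = -3 + (B*u - 12) = -3 + (-12 + B*u) = -15 + B*u)
q = -9776 (q = -9744 - 32 = -9776)
q + y(63, N(-1 - 1*3, -3)) = -9776 + (-135 - 1*63) = -9776 + (-135 - 63) = -9776 - 198 = -9974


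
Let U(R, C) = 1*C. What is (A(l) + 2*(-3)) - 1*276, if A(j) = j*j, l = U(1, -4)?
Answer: -266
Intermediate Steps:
U(R, C) = C
l = -4
A(j) = j**2
(A(l) + 2*(-3)) - 1*276 = ((-4)**2 + 2*(-3)) - 1*276 = (16 - 6) - 276 = 10 - 276 = -266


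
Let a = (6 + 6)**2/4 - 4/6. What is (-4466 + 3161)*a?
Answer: -46110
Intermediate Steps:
a = 106/3 (a = 12**2*(1/4) - 4*1/6 = 144*(1/4) - 2/3 = 36 - 2/3 = 106/3 ≈ 35.333)
(-4466 + 3161)*a = (-4466 + 3161)*(106/3) = -1305*106/3 = -46110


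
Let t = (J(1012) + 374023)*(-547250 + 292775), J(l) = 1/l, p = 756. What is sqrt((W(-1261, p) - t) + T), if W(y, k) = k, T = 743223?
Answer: sqrt(24369569760694719)/506 ≈ 3.0851e+5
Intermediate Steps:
t = -96321657214575/1012 (t = (1/1012 + 374023)*(-547250 + 292775) = (1/1012 + 374023)*(-254475) = (378511277/1012)*(-254475) = -96321657214575/1012 ≈ -9.5180e+10)
sqrt((W(-1261, p) - t) + T) = sqrt((756 - 1*(-96321657214575/1012)) + 743223) = sqrt((756 + 96321657214575/1012) + 743223) = sqrt(96321657979647/1012 + 743223) = sqrt(96322410121323/1012) = sqrt(24369569760694719)/506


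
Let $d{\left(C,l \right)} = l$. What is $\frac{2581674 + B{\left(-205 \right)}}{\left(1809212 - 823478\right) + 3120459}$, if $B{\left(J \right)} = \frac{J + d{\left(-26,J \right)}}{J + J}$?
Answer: $\frac{2581675}{4106193} \approx 0.62873$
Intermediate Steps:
$B{\left(J \right)} = 1$ ($B{\left(J \right)} = \frac{J + J}{J + J} = \frac{2 J}{2 J} = 2 J \frac{1}{2 J} = 1$)
$\frac{2581674 + B{\left(-205 \right)}}{\left(1809212 - 823478\right) + 3120459} = \frac{2581674 + 1}{\left(1809212 - 823478\right) + 3120459} = \frac{2581675}{\left(1809212 - 823478\right) + 3120459} = \frac{2581675}{985734 + 3120459} = \frac{2581675}{4106193}$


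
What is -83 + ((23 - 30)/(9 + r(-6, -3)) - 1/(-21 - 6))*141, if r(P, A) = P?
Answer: -3661/9 ≈ -406.78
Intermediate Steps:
-83 + ((23 - 30)/(9 + r(-6, -3)) - 1/(-21 - 6))*141 = -83 + ((23 - 30)/(9 - 6) - 1/(-21 - 6))*141 = -83 + (-7/3 - 1/(-27))*141 = -83 + (-7*⅓ - 1*(-1/27))*141 = -83 + (-7/3 + 1/27)*141 = -83 - 62/27*141 = -83 - 2914/9 = -3661/9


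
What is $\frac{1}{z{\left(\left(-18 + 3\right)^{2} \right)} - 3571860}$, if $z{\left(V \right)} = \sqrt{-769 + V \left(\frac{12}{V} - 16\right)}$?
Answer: $- \frac{3571860}{12758183863957} - \frac{i \sqrt{4357}}{12758183863957} \approx -2.7997 \cdot 10^{-7} - 5.1737 \cdot 10^{-12} i$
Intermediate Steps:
$z{\left(V \right)} = \sqrt{-769 + V \left(-16 + \frac{12}{V}\right)}$
$\frac{1}{z{\left(\left(-18 + 3\right)^{2} \right)} - 3571860} = \frac{1}{\sqrt{-757 - 16 \left(-18 + 3\right)^{2}} - 3571860} = \frac{1}{\sqrt{-757 - 16 \left(-15\right)^{2}} - 3571860} = \frac{1}{\sqrt{-757 - 3600} - 3571860} = \frac{1}{\sqrt{-4357} - 3571860} = \frac{1}{i \sqrt{4357} - 3571860} = \frac{1}{-3571860 + i \sqrt{4357}}$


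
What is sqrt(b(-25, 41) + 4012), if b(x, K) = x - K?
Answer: sqrt(3946) ≈ 62.817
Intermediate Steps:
sqrt(b(-25, 41) + 4012) = sqrt((-25 - 1*41) + 4012) = sqrt((-25 - 41) + 4012) = sqrt(-66 + 4012) = sqrt(3946)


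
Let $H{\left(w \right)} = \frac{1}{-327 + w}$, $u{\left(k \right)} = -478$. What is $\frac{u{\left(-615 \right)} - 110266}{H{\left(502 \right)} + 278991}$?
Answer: $- \frac{9690100}{24411713} \approx -0.39694$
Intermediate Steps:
$\frac{u{\left(-615 \right)} - 110266}{H{\left(502 \right)} + 278991} = \frac{-478 - 110266}{\frac{1}{-327 + 502} + 278991} = - \frac{110744}{\frac{1}{175} + 278991} = - \frac{110744}{\frac{48823426}{175}} = \left(-110744\right) \frac{175}{48823426} = - \frac{9690100}{24411713}$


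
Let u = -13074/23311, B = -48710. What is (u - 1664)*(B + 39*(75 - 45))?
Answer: 1844674558120/23311 ≈ 7.9133e+7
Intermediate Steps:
u = -13074/23311 (u = -13074*1/23311 = -13074/23311 ≈ -0.56085)
(u - 1664)*(B + 39*(75 - 45)) = (-13074/23311 - 1664)*(-48710 + 39*(75 - 45)) = -38802578*(-48710 + 39*30)/23311 = -38802578*(-48710 + 1170)/23311 = -38802578/23311*(-47540) = 1844674558120/23311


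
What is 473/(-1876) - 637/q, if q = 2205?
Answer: -45673/84420 ≈ -0.54102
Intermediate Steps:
473/(-1876) - 637/q = 473/(-1876) - 637/2205 = 473*(-1/1876) - 637*1/2205 = -473/1876 - 13/45 = -45673/84420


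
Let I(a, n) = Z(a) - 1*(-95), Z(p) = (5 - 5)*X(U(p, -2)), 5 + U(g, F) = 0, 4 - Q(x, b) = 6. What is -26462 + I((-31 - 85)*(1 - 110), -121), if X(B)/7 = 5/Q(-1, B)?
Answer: -26367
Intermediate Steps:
Q(x, b) = -2 (Q(x, b) = 4 - 1*6 = 4 - 6 = -2)
U(g, F) = -5 (U(g, F) = -5 + 0 = -5)
X(B) = -35/2 (X(B) = 7*(5/(-2)) = 7*(5*(-½)) = 7*(-5/2) = -35/2)
Z(p) = 0 (Z(p) = (5 - 5)*(-35/2) = 0*(-35/2) = 0)
I(a, n) = 95 (I(a, n) = 0 - 1*(-95) = 0 + 95 = 95)
-26462 + I((-31 - 85)*(1 - 110), -121) = -26462 + 95 = -26367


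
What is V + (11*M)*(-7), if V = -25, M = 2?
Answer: -179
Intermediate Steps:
V + (11*M)*(-7) = -25 + (11*2)*(-7) = -25 + 22*(-7) = -25 - 154 = -179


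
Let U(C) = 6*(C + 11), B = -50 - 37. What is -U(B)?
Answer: 456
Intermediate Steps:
B = -87
U(C) = 66 + 6*C (U(C) = 6*(11 + C) = 66 + 6*C)
-U(B) = -(66 + 6*(-87)) = -(66 - 522) = -1*(-456) = 456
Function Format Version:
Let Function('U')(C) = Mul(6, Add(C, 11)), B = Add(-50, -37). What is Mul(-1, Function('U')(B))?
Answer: 456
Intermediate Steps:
B = -87
Function('U')(C) = Add(66, Mul(6, C)) (Function('U')(C) = Mul(6, Add(11, C)) = Add(66, Mul(6, C)))
Mul(-1, Function('U')(B)) = Mul(-1, Add(66, Mul(6, -87))) = Mul(-1, Add(66, -522)) = Mul(-1, -456) = 456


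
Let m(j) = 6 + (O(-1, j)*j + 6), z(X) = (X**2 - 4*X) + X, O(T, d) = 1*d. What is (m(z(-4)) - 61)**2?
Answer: 540225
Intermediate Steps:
O(T, d) = d
z(X) = X**2 - 3*X
m(j) = 12 + j**2 (m(j) = 6 + (j*j + 6) = 6 + (j**2 + 6) = 6 + (6 + j**2) = 12 + j**2)
(m(z(-4)) - 61)**2 = ((12 + (-4*(-3 - 4))**2) - 61)**2 = ((12 + (-4*(-7))**2) - 61)**2 = ((12 + 28**2) - 61)**2 = ((12 + 784) - 61)**2 = (796 - 61)**2 = 735**2 = 540225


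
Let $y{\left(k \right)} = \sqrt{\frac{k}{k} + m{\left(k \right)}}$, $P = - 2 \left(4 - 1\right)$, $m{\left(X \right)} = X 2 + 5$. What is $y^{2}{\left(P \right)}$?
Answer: $-6$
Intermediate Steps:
$m{\left(X \right)} = 5 + 2 X$ ($m{\left(X \right)} = 2 X + 5 = 5 + 2 X$)
$P = -6$ ($P = - 2 \left(4 - 1\right) = \left(-2\right) 3 = -6$)
$y{\left(k \right)} = \sqrt{6 + 2 k}$ ($y{\left(k \right)} = \sqrt{\frac{k}{k} + \left(5 + 2 k\right)} = \sqrt{1 + \left(5 + 2 k\right)} = \sqrt{6 + 2 k}$)
$y^{2}{\left(P \right)} = \left(\sqrt{6 + 2 \left(-6\right)}\right)^{2} = \left(\sqrt{6 - 12}\right)^{2} = \left(\sqrt{-6}\right)^{2} = \left(i \sqrt{6}\right)^{2} = -6$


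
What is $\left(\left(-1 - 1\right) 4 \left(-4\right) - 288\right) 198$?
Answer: $-50688$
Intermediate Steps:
$\left(\left(-1 - 1\right) 4 \left(-4\right) - 288\right) 198 = \left(\left(-2\right) 4 \left(-4\right) - 288\right) 198 = \left(\left(-8\right) \left(-4\right) - 288\right) 198 = \left(32 - 288\right) 198 = \left(-256\right) 198 = -50688$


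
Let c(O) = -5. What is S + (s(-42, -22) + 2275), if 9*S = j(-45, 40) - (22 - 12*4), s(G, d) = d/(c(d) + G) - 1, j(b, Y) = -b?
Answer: 965437/423 ≈ 2282.4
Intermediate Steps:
s(G, d) = -1 + d/(-5 + G) (s(G, d) = d/(-5 + G) - 1 = -1 + d/(-5 + G))
S = 71/9 (S = (-1*(-45) - (22 - 12*4))/9 = (45 - (22 - 48))/9 = (45 - 1*(-26))/9 = (45 + 26)/9 = (⅑)*71 = 71/9 ≈ 7.8889)
S + (s(-42, -22) + 2275) = 71/9 + ((5 - 22 - 1*(-42))/(-5 - 42) + 2275) = 71/9 + ((5 - 22 + 42)/(-47) + 2275) = 71/9 + (-1/47*25 + 2275) = 71/9 + (-25/47 + 2275) = 71/9 + 106900/47 = 965437/423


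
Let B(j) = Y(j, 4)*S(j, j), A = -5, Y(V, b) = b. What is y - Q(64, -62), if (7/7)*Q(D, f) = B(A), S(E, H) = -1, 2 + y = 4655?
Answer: 4657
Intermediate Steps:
y = 4653 (y = -2 + 4655 = 4653)
B(j) = -4 (B(j) = 4*(-1) = -4)
Q(D, f) = -4
y - Q(64, -62) = 4653 - 1*(-4) = 4653 + 4 = 4657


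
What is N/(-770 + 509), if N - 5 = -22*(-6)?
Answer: -137/261 ≈ -0.52490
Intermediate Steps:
N = 137 (N = 5 - 22*(-6) = 5 + 132 = 137)
N/(-770 + 509) = 137/(-770 + 509) = 137/(-261) = -1/261*137 = -137/261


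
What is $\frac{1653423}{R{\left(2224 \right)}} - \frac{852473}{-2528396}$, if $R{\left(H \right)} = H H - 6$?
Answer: $\frac{4198492238959}{6252938221660} \approx 0.67144$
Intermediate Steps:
$R{\left(H \right)} = -6 + H^{2}$ ($R{\left(H \right)} = H^{2} - 6 = -6 + H^{2}$)
$\frac{1653423}{R{\left(2224 \right)}} - \frac{852473}{-2528396} = \frac{1653423}{-6 + 2224^{2}} - \frac{852473}{-2528396} = \frac{1653423}{-6 + 4946176} - - \frac{852473}{2528396} = \frac{1653423}{4946170} + \frac{852473}{2528396} = \frac{4198492238959}{6252938221660}$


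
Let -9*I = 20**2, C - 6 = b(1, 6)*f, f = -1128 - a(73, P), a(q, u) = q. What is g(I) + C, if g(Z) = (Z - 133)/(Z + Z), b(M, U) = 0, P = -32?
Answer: 6397/800 ≈ 7.9962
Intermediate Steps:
f = -1201 (f = -1128 - 1*73 = -1128 - 73 = -1201)
C = 6 (C = 6 + 0*(-1201) = 6 + 0 = 6)
I = -400/9 (I = -1/9*20**2 = -1/9*400 = -400/9 ≈ -44.444)
g(Z) = (-133 + Z)/(2*Z) (g(Z) = (-133 + Z)/((2*Z)) = (-133 + Z)*(1/(2*Z)) = (-133 + Z)/(2*Z))
g(I) + C = (-133 - 400/9)/(2*(-400/9)) + 6 = (1/2)*(-9/400)*(-1597/9) + 6 = 1597/800 + 6 = 6397/800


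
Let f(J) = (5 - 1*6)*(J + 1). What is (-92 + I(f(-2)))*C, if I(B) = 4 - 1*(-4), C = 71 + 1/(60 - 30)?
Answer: -29834/5 ≈ -5966.8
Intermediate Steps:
f(J) = -1 - J (f(J) = (5 - 6)*(1 + J) = -(1 + J) = -1 - J)
C = 2131/30 (C = 71 + 1/30 = 2131/30 ≈ 71.033)
I(B) = 8 (I(B) = 4 + 4 = 8)
(-92 + I(f(-2)))*C = (-92 + 8)*(2131/30) = -84*2131/30 = -29834/5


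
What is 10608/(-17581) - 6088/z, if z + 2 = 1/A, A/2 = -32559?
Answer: 6968401675008/2289696697 ≈ 3043.4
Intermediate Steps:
A = -65118 (A = 2*(-32559) = -65118)
z = -130237/65118 (z = -2 + 1/(-65118) = -2 - 1/65118 = -130237/65118 ≈ -2.0000)
10608/(-17581) - 6088/z = 10608/(-17581) - 6088/(-130237/65118) = 10608*(-1/17581) - 6088*(-65118/130237) = -10608/17581 + 396438384/130237 = 6968401675008/2289696697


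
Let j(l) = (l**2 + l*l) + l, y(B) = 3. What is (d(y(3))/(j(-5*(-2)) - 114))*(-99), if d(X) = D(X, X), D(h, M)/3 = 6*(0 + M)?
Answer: -891/16 ≈ -55.688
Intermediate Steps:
D(h, M) = 18*M (D(h, M) = 3*(6*(0 + M)) = 3*(6*M) = 18*M)
d(X) = 18*X
j(l) = l + 2*l**2 (j(l) = (l**2 + l**2) + l = 2*l**2 + l = l + 2*l**2)
(d(y(3))/(j(-5*(-2)) - 114))*(-99) = ((18*3)/((-5*(-2))*(1 + 2*(-5*(-2))) - 114))*(-99) = (54/(10*(1 + 2*10) - 114))*(-99) = (54/(10*(1 + 20) - 114))*(-99) = (54/(10*21 - 114))*(-99) = (54/(210 - 114))*(-99) = (54/96)*(-99) = ((1/96)*54)*(-99) = (9/16)*(-99) = -891/16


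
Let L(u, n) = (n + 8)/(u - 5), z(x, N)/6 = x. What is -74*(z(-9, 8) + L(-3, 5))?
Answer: 16465/4 ≈ 4116.3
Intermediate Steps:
z(x, N) = 6*x
L(u, n) = (8 + n)/(-5 + u)
-74*(z(-9, 8) + L(-3, 5)) = -74*(6*(-9) + (8 + 5)/(-5 - 3)) = -74*(-54 + 13/(-8)) = -74*(-54 - ⅛*13) = -74*(-54 - 13/8) = -74*(-445/8) = 16465/4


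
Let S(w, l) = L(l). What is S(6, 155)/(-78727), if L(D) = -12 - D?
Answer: 167/78727 ≈ 0.0021213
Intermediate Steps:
S(w, l) = -12 - l
S(6, 155)/(-78727) = (-12 - 1*155)/(-78727) = (-12 - 155)*(-1/78727) = -167*(-1/78727) = 167/78727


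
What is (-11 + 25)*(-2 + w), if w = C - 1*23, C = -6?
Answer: -434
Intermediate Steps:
w = -29 (w = -6 - 1*23 = -6 - 23 = -29)
(-11 + 25)*(-2 + w) = (-11 + 25)*(-2 - 29) = 14*(-31) = -434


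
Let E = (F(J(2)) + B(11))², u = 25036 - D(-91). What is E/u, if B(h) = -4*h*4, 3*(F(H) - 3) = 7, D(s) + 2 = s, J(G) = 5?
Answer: 262144/226161 ≈ 1.1591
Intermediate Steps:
D(s) = -2 + s
F(H) = 16/3 (F(H) = 3 + (⅓)*7 = 3 + 7/3 = 16/3)
B(h) = -16*h
u = 25129 (u = 25036 - (-2 - 91) = 25036 - 1*(-93) = 25036 + 93 = 25129)
E = 262144/9 (E = (16/3 - 16*11)² = (16/3 - 176)² = (-512/3)² = 262144/9 ≈ 29127.)
E/u = (262144/9)/25129 = (262144/9)*(1/25129) = 262144/226161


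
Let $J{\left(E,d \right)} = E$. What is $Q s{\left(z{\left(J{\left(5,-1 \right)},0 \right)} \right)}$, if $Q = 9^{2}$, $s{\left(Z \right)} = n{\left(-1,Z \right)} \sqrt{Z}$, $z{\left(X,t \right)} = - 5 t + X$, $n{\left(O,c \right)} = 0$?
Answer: $0$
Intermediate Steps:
$z{\left(X,t \right)} = X - 5 t$
$s{\left(Z \right)} = 0$ ($s{\left(Z \right)} = 0 \sqrt{Z} = 0$)
$Q = 81$
$Q s{\left(z{\left(J{\left(5,-1 \right)},0 \right)} \right)} = 81 \cdot 0 = 0$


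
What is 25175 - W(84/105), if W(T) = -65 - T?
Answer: 126204/5 ≈ 25241.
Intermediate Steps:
25175 - W(84/105) = 25175 - (-65 - 84/105) = 25175 - (-65 - 1*⅘) = 25175 - (-65 - ⅘) = 25175 - 1*(-329/5) = 25175 + 329/5 = 126204/5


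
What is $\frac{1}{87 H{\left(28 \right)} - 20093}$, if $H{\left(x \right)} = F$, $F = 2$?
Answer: $- \frac{1}{19919} \approx -5.0203 \cdot 10^{-5}$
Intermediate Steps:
$H{\left(x \right)} = 2$
$\frac{1}{87 H{\left(28 \right)} - 20093} = \frac{1}{87 \cdot 2 - 20093} = \frac{1}{174 - 20093} = \frac{1}{-19919} = - \frac{1}{19919}$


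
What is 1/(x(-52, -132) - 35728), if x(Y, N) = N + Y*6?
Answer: -1/36172 ≈ -2.7646e-5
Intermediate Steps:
x(Y, N) = N + 6*Y
1/(x(-52, -132) - 35728) = 1/((-132 + 6*(-52)) - 35728) = 1/((-132 - 312) - 35728) = 1/(-444 - 35728) = 1/(-36172) = -1/36172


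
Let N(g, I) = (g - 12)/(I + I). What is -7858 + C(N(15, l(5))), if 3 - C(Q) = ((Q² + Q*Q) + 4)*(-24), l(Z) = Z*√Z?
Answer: -969767/125 ≈ -7758.1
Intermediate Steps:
l(Z) = Z^(3/2)
N(g, I) = (-12 + g)/(2*I) (N(g, I) = (-12 + g)/((2*I)) = (-12 + g)*(1/(2*I)) = (-12 + g)/(2*I))
C(Q) = 99 + 48*Q² (C(Q) = 3 - ((Q² + Q*Q) + 4)*(-24) = 3 - ((Q² + Q²) + 4)*(-24) = 3 - (2*Q² + 4)*(-24) = 3 - (4 + 2*Q²)*(-24) = 3 - (-96 - 48*Q²) = 3 + (96 + 48*Q²) = 99 + 48*Q²)
-7858 + C(N(15, l(5))) = -7858 + (99 + 48*((-12 + 15)/(2*(5^(3/2))))²) = -7858 + (99 + 48*((½)*3/(5*√5))²) = -7858 + (99 + 48*((½)*(√5/25)*3)²) = -7858 + (99 + 48*(3*√5/50)²) = -7858 + (99 + 48*(9/500)) = -7858 + (99 + 108/125) = -7858 + 12483/125 = -969767/125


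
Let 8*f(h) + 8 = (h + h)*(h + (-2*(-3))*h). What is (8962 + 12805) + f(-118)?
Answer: 46133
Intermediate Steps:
f(h) = -1 + 7*h**2/4 (f(h) = -1 + ((h + h)*(h + (-2*(-3))*h))/8 = -1 + ((2*h)*(h + 6*h))/8 = -1 + ((2*h)*(7*h))/8 = -1 + (14*h**2)/8 = -1 + 7*h**2/4)
(8962 + 12805) + f(-118) = (8962 + 12805) + (-1 + (7/4)*(-118)**2) = 21767 + (-1 + (7/4)*13924) = 21767 + (-1 + 24367) = 21767 + 24366 = 46133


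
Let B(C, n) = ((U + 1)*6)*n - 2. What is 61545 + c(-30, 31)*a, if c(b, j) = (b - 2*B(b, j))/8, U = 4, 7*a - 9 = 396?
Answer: 1341345/28 ≈ 47905.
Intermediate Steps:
a = 405/7 (a = 9/7 + (⅐)*396 = 9/7 + 396/7 = 405/7 ≈ 57.857)
B(C, n) = -2 + 30*n (B(C, n) = ((4 + 1)*6)*n - 2 = (5*6)*n - 2 = 30*n - 2 = -2 + 30*n)
c(b, j) = ½ - 15*j/2 + b/8 (c(b, j) = (b - 2*(-2 + 30*j))/8 = (b + (4 - 60*j))*(⅛) = (4 + b - 60*j)*(⅛) = ½ - 15*j/2 + b/8)
61545 + c(-30, 31)*a = 61545 + (½ - 15/2*31 + (⅛)*(-30))*(405/7) = 61545 + (½ - 465/2 - 15/4)*(405/7) = 61545 - 943/4*405/7 = 61545 - 381915/28 = 1341345/28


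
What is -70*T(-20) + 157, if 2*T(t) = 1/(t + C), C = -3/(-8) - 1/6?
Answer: 15083/95 ≈ 158.77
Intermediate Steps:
C = 5/24 (C = -3*(-⅛) - 1*⅙ = 3/8 - ⅙ = 5/24 ≈ 0.20833)
T(t) = 1/(2*(5/24 + t)) (T(t) = 1/(2*(t + 5/24)) = 1/(2*(5/24 + t)))
-70*T(-20) + 157 = -840/(5 + 24*(-20)) + 157 = -840/(5 - 480) + 157 = -840/(-475) + 157 = -840*(-1)/475 + 157 = -70*(-12/475) + 157 = 168/95 + 157 = 15083/95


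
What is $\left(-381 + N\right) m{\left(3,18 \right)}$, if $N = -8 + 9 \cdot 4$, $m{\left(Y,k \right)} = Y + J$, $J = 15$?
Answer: $-6354$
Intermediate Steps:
$m{\left(Y,k \right)} = 15 + Y$ ($m{\left(Y,k \right)} = Y + 15 = 15 + Y$)
$N = 28$ ($N = -8 + 36 = 28$)
$\left(-381 + N\right) m{\left(3,18 \right)} = \left(-381 + 28\right) \left(15 + 3\right) = \left(-353\right) 18 = -6354$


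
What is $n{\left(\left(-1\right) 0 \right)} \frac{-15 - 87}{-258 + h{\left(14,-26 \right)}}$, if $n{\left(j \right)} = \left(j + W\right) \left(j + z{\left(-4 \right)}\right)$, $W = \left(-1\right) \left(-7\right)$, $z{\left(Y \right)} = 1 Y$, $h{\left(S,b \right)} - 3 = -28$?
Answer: $- \frac{2856}{283} \approx -10.092$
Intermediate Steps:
$h{\left(S,b \right)} = -25$ ($h{\left(S,b \right)} = 3 - 28 = -25$)
$z{\left(Y \right)} = Y$
$W = 7$
$n{\left(j \right)} = \left(-4 + j\right) \left(7 + j\right)$ ($n{\left(j \right)} = \left(j + 7\right) \left(j - 4\right) = \left(7 + j\right) \left(-4 + j\right) = \left(-4 + j\right) \left(7 + j\right)$)
$n{\left(\left(-1\right) 0 \right)} \frac{-15 - 87}{-258 + h{\left(14,-26 \right)}} = \left(-28 + \left(\left(-1\right) 0\right)^{2} + 3 \left(\left(-1\right) 0\right)\right) \frac{-15 - 87}{-258 - 25} = \left(-28 + 0^{2} + 3 \cdot 0\right) \left(- \frac{102}{-283}\right) = \left(-28 + 0 + 0\right) \left(\left(-102\right) \left(- \frac{1}{283}\right)\right) = \left(-28\right) \frac{102}{283} = - \frac{2856}{283}$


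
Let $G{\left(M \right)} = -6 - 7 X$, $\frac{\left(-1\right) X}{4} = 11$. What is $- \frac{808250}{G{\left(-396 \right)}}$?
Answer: $- \frac{404125}{151} \approx -2676.3$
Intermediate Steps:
$X = -44$ ($X = \left(-4\right) 11 = -44$)
$G{\left(M \right)} = 302$ ($G{\left(M \right)} = -6 - -308 = -6 + 308 = 302$)
$- \frac{808250}{G{\left(-396 \right)}} = - \frac{808250}{302} = \left(-808250\right) \frac{1}{302} = - \frac{404125}{151}$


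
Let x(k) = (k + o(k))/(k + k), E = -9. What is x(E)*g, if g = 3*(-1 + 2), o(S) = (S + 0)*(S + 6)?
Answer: -3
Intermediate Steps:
o(S) = S*(6 + S)
x(k) = (k + k*(6 + k))/(2*k) (x(k) = (k + k*(6 + k))/(k + k) = (k + k*(6 + k))/((2*k)) = (k + k*(6 + k))*(1/(2*k)) = (k + k*(6 + k))/(2*k))
g = 3 (g = 3*1 = 3)
x(E)*g = (7/2 + (½)*(-9))*3 = (7/2 - 9/2)*3 = -1*3 = -3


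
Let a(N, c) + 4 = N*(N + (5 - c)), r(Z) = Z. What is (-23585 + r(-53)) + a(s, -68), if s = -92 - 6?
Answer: -21192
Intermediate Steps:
s = -98
a(N, c) = -4 + N*(5 + N - c) (a(N, c) = -4 + N*(N + (5 - c)) = -4 + N*(5 + N - c))
(-23585 + r(-53)) + a(s, -68) = (-23585 - 53) + (-4 + (-98)**2 + 5*(-98) - 1*(-98)*(-68)) = -23638 + (-4 + 9604 - 490 - 6664) = -23638 + 2446 = -21192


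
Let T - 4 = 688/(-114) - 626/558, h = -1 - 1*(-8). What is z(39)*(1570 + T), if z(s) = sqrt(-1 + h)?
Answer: 8305835*sqrt(6)/5301 ≈ 3838.0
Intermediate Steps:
h = 7 (h = -1 + 8 = 7)
z(s) = sqrt(6) (z(s) = sqrt(-1 + 7) = sqrt(6))
T = -16735/5301 (T = 4 + (688/(-114) - 626/558) = 4 + (688*(-1/114) - 626*1/558) = 4 + (-344/57 - 313/279) = 4 - 37939/5301 = -16735/5301 ≈ -3.1570)
z(39)*(1570 + T) = sqrt(6)*(1570 - 16735/5301) = sqrt(6)*(8305835/5301) = 8305835*sqrt(6)/5301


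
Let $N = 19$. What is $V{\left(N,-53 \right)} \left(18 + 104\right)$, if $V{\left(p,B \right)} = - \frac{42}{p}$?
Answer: $- \frac{5124}{19} \approx -269.68$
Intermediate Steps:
$V{\left(N,-53 \right)} \left(18 + 104\right) = - \frac{42}{19} \left(18 + 104\right) = \left(-42\right) \frac{1}{19} \cdot 122 = \left(- \frac{42}{19}\right) 122 = - \frac{5124}{19}$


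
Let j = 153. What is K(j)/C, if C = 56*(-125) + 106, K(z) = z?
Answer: -17/766 ≈ -0.022193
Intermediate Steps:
C = -6894 (C = -7000 + 106 = -6894)
K(j)/C = 153/(-6894) = 153*(-1/6894) = -17/766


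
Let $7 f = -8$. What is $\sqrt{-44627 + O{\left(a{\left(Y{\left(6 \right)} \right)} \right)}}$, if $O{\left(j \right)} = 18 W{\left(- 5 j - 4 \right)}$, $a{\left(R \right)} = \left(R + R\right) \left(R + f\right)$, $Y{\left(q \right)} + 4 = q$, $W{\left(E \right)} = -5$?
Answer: $i \sqrt{44717} \approx 211.46 i$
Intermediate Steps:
$f = - \frac{8}{7}$ ($f = \frac{1}{7} \left(-8\right) = - \frac{8}{7} \approx -1.1429$)
$Y{\left(q \right)} = -4 + q$
$a{\left(R \right)} = 2 R \left(- \frac{8}{7} + R\right)$ ($a{\left(R \right)} = \left(R + R\right) \left(R - \frac{8}{7}\right) = 2 R \left(- \frac{8}{7} + R\right)$)
$O{\left(j \right)} = -90$ ($O{\left(j \right)} = 18 \left(-5\right) = -90$)
$\sqrt{-44627 + O{\left(a{\left(Y{\left(6 \right)} \right)} \right)}} = \sqrt{-44627 - 90} = \sqrt{-44717} = i \sqrt{44717}$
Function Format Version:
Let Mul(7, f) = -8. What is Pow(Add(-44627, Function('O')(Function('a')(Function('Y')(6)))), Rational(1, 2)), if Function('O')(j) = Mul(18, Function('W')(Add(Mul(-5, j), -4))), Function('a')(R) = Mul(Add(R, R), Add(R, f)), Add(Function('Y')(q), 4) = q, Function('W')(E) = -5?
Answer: Mul(I, Pow(44717, Rational(1, 2))) ≈ Mul(211.46, I)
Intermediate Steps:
f = Rational(-8, 7) (f = Mul(Rational(1, 7), -8) = Rational(-8, 7) ≈ -1.1429)
Function('Y')(q) = Add(-4, q)
Function('a')(R) = Mul(2, R, Add(Rational(-8, 7), R)) (Function('a')(R) = Mul(Add(R, R), Add(R, Rational(-8, 7))) = Mul(Mul(2, R), Add(Rational(-8, 7), R)) = Mul(2, R, Add(Rational(-8, 7), R)))
Function('O')(j) = -90 (Function('O')(j) = Mul(18, -5) = -90)
Pow(Add(-44627, Function('O')(Function('a')(Function('Y')(6)))), Rational(1, 2)) = Pow(Add(-44627, -90), Rational(1, 2)) = Pow(-44717, Rational(1, 2)) = Mul(I, Pow(44717, Rational(1, 2)))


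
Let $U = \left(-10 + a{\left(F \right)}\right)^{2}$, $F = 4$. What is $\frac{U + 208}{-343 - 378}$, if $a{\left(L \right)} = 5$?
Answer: $- \frac{233}{721} \approx -0.32316$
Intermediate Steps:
$U = 25$ ($U = \left(-10 + 5\right)^{2} = \left(-5\right)^{2} = 25$)
$\frac{U + 208}{-343 - 378} = \frac{25 + 208}{-343 - 378} = \frac{233}{-721} = 233 \left(- \frac{1}{721}\right) = - \frac{233}{721}$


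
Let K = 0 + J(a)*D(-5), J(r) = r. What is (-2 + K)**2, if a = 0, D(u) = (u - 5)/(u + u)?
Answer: 4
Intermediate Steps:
D(u) = (-5 + u)/(2*u) (D(u) = (-5 + u)/((2*u)) = (-5 + u)*(1/(2*u)) = (-5 + u)/(2*u))
K = 0 (K = 0 + 0*((1/2)*(-5 - 5)/(-5)) = 0 + 0*((1/2)*(-1/5)*(-10)) = 0 + 0*1 = 0 + 0 = 0)
(-2 + K)**2 = (-2 + 0)**2 = (-2)**2 = 4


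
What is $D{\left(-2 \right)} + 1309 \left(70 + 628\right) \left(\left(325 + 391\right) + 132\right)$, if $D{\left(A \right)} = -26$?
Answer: $774802310$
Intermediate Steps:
$D{\left(-2 \right)} + 1309 \left(70 + 628\right) \left(\left(325 + 391\right) + 132\right) = -26 + 1309 \left(70 + 628\right) \left(\left(325 + 391\right) + 132\right) = -26 + 1309 \cdot 698 \left(716 + 132\right) = -26 + 1309 \cdot 698 \cdot 848 = -26 + 1309 \cdot 591904 = -26 + 774802336 = 774802310$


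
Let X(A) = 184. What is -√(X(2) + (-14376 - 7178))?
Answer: -I*√21370 ≈ -146.18*I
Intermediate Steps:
-√(X(2) + (-14376 - 7178)) = -√(184 + (-14376 - 7178)) = -√(184 - 21554) = -√(-21370) = -I*√21370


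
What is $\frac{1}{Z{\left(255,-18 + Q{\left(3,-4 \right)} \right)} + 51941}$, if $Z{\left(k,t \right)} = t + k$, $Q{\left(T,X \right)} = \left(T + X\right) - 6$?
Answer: $\frac{1}{52171} \approx 1.9168 \cdot 10^{-5}$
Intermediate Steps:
$Q{\left(T,X \right)} = -6 + T + X$
$Z{\left(k,t \right)} = k + t$
$\frac{1}{Z{\left(255,-18 + Q{\left(3,-4 \right)} \right)} + 51941} = \frac{1}{\left(255 - 25\right) + 51941} = \frac{1}{230 + 51941} = \frac{1}{52171}$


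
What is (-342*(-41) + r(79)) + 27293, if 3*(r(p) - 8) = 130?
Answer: 124099/3 ≈ 41366.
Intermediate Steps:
r(p) = 154/3 (r(p) = 8 + (1/3)*130 = 8 + 130/3 = 154/3)
(-342*(-41) + r(79)) + 27293 = (-342*(-41) + 154/3) + 27293 = (14022 + 154/3) + 27293 = 42220/3 + 27293 = 124099/3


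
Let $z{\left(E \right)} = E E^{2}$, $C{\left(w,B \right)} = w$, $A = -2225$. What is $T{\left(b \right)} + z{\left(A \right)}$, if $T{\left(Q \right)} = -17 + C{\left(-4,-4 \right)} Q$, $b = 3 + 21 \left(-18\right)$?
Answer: $-11015139142$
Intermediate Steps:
$b = -375$ ($b = 3 - 378 = -375$)
$T{\left(Q \right)} = -17 - 4 Q$
$z{\left(E \right)} = E^{3}$
$T{\left(b \right)} + z{\left(A \right)} = \left(-17 - -1500\right) + \left(-2225\right)^{3} = \left(-17 + 1500\right) - 11015140625 = 1483 - 11015140625 = -11015139142$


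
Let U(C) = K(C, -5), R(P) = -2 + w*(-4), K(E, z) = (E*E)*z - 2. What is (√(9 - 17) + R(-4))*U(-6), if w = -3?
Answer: -1820 - 364*I*√2 ≈ -1820.0 - 514.77*I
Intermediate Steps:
K(E, z) = -2 + z*E² (K(E, z) = E²*z - 2 = z*E² - 2 = -2 + z*E²)
R(P) = 10 (R(P) = -2 - 3*(-4) = -2 + 12 = 10)
U(C) = -2 - 5*C²
(√(9 - 17) + R(-4))*U(-6) = (√(9 - 17) + 10)*(-2 - 5*(-6)²) = (√(-8) + 10)*(-2 - 5*36) = (2*I*√2 + 10)*(-2 - 180) = (10 + 2*I*√2)*(-182) = -1820 - 364*I*√2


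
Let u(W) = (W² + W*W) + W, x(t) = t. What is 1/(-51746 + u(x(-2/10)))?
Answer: -25/1293653 ≈ -1.9325e-5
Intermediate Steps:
u(W) = W + 2*W² (u(W) = (W² + W²) + W = 2*W² + W = W + 2*W²)
1/(-51746 + u(x(-2/10))) = 1/(-51746 + (-2/10)*(1 + 2*(-2/10))) = 1/(-51746 + (-2*⅒)*(1 + 2*(-2*⅒))) = 1/(-51746 - (1 + 2*(-⅕))/5) = 1/(-51746 - (1 - ⅖)/5) = 1/(-51746 - ⅕*⅗) = 1/(-51746 - 3/25) = 1/(-1293653/25) = -25/1293653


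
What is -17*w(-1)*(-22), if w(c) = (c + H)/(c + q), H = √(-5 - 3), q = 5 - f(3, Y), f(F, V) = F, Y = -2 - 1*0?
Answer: -374 + 748*I*√2 ≈ -374.0 + 1057.8*I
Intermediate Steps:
Y = -2 (Y = -2 + 0 = -2)
q = 2 (q = 5 - 1*3 = 5 - 3 = 2)
H = 2*I*√2 (H = √(-8) = 2*I*√2 ≈ 2.8284*I)
w(c) = (c + 2*I*√2)/(2 + c) (w(c) = (c + 2*I*√2)/(c + 2) = (c + 2*I*√2)/(2 + c))
-17*w(-1)*(-22) = -17*(-1 + 2*I*√2)/(2 - 1)*(-22) = -17*(-1 + 2*I*√2)/1*(-22) = -17*(-1 + 2*I*√2)*(-22) = (17 - 34*I*√2)*(-22) = -374 + 748*I*√2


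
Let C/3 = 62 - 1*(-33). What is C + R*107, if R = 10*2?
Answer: 2425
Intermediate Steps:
C = 285 (C = 3*(62 - 1*(-33)) = 3*(62 + 33) = 3*95 = 285)
R = 20
C + R*107 = 285 + 20*107 = 285 + 2140 = 2425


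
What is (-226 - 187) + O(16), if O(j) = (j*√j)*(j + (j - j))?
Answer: 611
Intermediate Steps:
O(j) = j^(5/2) (O(j) = j^(3/2)*(j + 0) = j^(3/2)*j = j^(5/2))
(-226 - 187) + O(16) = (-226 - 187) + 16^(5/2) = -413 + 1024 = 611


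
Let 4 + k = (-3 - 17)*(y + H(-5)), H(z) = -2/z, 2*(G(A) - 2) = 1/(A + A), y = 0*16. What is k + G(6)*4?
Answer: -23/6 ≈ -3.8333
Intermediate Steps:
y = 0
G(A) = 2 + 1/(4*A) (G(A) = 2 + 1/(2*(A + A)) = 2 + 1/(2*((2*A))) = 2 + (1/(2*A))/2 = 2 + 1/(4*A))
k = -12 (k = -4 + (-3 - 17)*(0 - 2/(-5)) = -4 - 20*(0 - 2*(-⅕)) = -4 - 20*(0 + ⅖) = -4 - 20*⅖ = -4 - 8 = -12)
k + G(6)*4 = -12 + (2 + (¼)/6)*4 = -12 + (2 + (¼)*(⅙))*4 = -12 + (2 + 1/24)*4 = -12 + (49/24)*4 = -12 + 49/6 = -23/6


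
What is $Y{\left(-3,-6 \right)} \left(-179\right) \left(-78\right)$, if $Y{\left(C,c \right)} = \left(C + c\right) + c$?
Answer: $-209430$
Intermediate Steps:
$Y{\left(C,c \right)} = C + 2 c$
$Y{\left(-3,-6 \right)} \left(-179\right) \left(-78\right) = \left(-3 + 2 \left(-6\right)\right) \left(-179\right) \left(-78\right) = \left(-3 - 12\right) \left(-179\right) \left(-78\right) = \left(-15\right) \left(-179\right) \left(-78\right) = 2685 \left(-78\right) = -209430$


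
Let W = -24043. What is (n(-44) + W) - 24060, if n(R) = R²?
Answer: -46167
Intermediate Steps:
(n(-44) + W) - 24060 = ((-44)² - 24043) - 24060 = (1936 - 24043) - 24060 = -22107 - 24060 = -46167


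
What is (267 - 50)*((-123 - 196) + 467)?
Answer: 32116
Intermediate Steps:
(267 - 50)*((-123 - 196) + 467) = 217*(-319 + 467) = 217*148 = 32116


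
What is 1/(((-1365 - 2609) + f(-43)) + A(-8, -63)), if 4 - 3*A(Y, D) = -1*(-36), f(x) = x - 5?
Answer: -3/12098 ≈ -0.00024797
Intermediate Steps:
f(x) = -5 + x
A(Y, D) = -32/3 (A(Y, D) = 4/3 - (-1)*(-36)/3 = 4/3 - ⅓*36 = 4/3 - 12 = -32/3)
1/(((-1365 - 2609) + f(-43)) + A(-8, -63)) = 1/(((-1365 - 2609) + (-5 - 43)) - 32/3) = 1/((-3974 - 48) - 32/3) = 1/(-4022 - 32/3) = 1/(-12098/3) = -3/12098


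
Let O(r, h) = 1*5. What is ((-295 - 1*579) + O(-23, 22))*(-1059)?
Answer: 920271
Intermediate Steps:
O(r, h) = 5
((-295 - 1*579) + O(-23, 22))*(-1059) = ((-295 - 1*579) + 5)*(-1059) = ((-295 - 579) + 5)*(-1059) = (-874 + 5)*(-1059) = -869*(-1059) = 920271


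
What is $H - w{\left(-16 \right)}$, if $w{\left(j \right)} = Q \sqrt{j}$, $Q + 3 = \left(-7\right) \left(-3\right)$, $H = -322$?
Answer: $-322 - 72 i \approx -322.0 - 72.0 i$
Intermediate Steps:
$Q = 18$ ($Q = -3 - -21 = -3 + 21 = 18$)
$w{\left(j \right)} = 18 \sqrt{j}$
$H - w{\left(-16 \right)} = -322 - 18 \sqrt{-16} = -322 - 18 \cdot 4 i = -322 - 72 i$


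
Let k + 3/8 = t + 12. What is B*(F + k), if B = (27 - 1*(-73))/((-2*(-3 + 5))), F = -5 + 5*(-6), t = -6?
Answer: 5875/8 ≈ 734.38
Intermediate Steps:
F = -35 (F = -5 - 30 = -35)
B = -25 (B = (27 + 73)/((-2*2)) = 100/(-4) = 100*(-¼) = -25)
k = 45/8 (k = -3/8 + (-6 + 12) = -3/8 + 6 = 45/8 ≈ 5.6250)
B*(F + k) = -25*(-35 + 45/8) = -25*(-235/8) = 5875/8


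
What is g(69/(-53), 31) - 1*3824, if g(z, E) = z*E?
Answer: -204811/53 ≈ -3864.4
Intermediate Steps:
g(z, E) = E*z
g(69/(-53), 31) - 1*3824 = 31*(69/(-53)) - 1*3824 = 31*(69*(-1/53)) - 3824 = 31*(-69/53) - 3824 = -2139/53 - 3824 = -204811/53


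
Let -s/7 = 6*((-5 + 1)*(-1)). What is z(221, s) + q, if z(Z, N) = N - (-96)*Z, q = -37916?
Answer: -16868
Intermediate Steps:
s = -168 (s = -42*(-5 + 1)*(-1) = -42*(-4*(-1)) = -42*4 = -7*24 = -168)
z(Z, N) = N + 96*Z
z(221, s) + q = (-168 + 96*221) - 37916 = (-168 + 21216) - 37916 = 21048 - 37916 = -16868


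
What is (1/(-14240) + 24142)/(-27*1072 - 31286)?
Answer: -343782079/857675200 ≈ -0.40083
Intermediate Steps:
(1/(-14240) + 24142)/(-27*1072 - 31286) = (-1/14240 + 24142)/(-28944 - 31286) = (343782079/14240)/(-60230) = (343782079/14240)*(-1/60230) = -343782079/857675200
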